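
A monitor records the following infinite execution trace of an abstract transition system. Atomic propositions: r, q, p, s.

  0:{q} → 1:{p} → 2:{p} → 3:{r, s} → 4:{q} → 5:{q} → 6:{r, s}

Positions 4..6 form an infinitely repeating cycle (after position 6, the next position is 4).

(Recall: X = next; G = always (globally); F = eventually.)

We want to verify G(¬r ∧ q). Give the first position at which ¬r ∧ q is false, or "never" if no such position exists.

Check ¬r ∧ q at each position in order: 0 ✓.
At position 1 the labels are {p}, so ¬r ∧ q is false there. This is the first violation.

1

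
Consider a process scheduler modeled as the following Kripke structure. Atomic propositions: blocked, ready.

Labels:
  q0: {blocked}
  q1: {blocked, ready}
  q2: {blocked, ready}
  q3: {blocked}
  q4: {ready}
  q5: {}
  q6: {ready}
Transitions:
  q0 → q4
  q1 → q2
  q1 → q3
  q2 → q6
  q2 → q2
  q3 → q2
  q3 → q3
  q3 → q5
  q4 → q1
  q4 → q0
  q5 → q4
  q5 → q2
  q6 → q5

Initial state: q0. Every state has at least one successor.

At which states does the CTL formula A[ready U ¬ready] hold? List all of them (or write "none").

States satisfying ready: {q1, q2, q4, q6}.
States satisfying ¬ready: {q0, q3, q5}.
States satisfying A[ready U ¬ready]: {q0, q3, q5, q6}.

{q0, q3, q5, q6}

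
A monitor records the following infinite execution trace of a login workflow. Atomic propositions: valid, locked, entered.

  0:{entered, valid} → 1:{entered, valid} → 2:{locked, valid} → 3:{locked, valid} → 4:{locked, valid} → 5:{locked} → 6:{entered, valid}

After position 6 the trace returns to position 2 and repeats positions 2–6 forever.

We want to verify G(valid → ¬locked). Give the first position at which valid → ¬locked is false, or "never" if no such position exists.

2

Check valid → ¬locked at each position in order: 0 ✓, 1 ✓.
At position 2 the labels are {locked, valid}, so valid → ¬locked is false there. This is the first violation.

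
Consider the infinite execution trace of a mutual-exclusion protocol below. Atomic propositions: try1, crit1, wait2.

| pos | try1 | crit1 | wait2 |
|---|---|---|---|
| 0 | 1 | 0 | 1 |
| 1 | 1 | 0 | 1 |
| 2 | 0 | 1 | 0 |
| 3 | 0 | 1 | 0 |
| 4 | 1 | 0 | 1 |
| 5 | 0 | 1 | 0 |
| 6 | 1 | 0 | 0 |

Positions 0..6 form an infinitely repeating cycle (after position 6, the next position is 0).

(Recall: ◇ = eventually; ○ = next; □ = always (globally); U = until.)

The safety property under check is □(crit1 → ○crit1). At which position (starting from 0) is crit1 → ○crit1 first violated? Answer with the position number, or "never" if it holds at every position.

Check crit1 → ○crit1 at each position in order: 0 ✓, 1 ✓, 2 ✓.
At position 3 the labels are {crit1} and the next position 4 has {try1, wait2}, so crit1 → ○crit1 is false there. This is the first violation.

3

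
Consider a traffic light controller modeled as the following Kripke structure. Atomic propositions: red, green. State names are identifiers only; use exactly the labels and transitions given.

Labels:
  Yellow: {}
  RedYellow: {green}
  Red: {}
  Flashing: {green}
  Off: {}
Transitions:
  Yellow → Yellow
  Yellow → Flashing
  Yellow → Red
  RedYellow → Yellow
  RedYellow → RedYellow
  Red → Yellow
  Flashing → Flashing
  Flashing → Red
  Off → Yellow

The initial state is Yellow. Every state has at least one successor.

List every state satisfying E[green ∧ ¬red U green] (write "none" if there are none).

States satisfying green ∧ ¬red: {RedYellow, Flashing}.
States satisfying green: {RedYellow, Flashing}.
States satisfying E[green ∧ ¬red U green]: {RedYellow, Flashing}.

{RedYellow, Flashing}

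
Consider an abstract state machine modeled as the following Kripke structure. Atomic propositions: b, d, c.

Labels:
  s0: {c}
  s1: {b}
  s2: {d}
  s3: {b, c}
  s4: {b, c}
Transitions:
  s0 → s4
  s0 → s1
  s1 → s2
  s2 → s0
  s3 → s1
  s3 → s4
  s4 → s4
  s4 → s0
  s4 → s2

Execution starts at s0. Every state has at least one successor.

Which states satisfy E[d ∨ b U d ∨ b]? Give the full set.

States satisfying d ∨ b: {s1, s2, s3, s4}.
States satisfying E[d ∨ b U d ∨ b]: {s1, s2, s3, s4}.

{s1, s2, s3, s4}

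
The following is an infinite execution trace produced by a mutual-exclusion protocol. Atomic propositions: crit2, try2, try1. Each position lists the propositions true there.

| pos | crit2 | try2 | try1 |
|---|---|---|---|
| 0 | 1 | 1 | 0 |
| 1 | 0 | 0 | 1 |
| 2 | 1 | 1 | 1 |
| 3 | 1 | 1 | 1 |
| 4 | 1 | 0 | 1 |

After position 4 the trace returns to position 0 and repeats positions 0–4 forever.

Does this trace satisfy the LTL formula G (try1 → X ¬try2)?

No

try1 → X ¬try2 must hold at every position from 0 onward. It fails at position 1, so G (try1 → X ¬try2) is false.
Positions where try1 holds: 1, 2, 3, 4.
Check X ¬try2 at each: 1→fails, 2→fails, 3→ok, 4→fails.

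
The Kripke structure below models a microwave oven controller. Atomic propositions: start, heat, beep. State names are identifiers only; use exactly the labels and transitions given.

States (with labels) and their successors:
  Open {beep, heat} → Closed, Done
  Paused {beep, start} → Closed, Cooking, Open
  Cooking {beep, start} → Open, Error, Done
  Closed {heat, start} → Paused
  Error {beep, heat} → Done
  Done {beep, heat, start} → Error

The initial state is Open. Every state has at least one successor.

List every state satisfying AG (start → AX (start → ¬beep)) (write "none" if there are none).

{Error, Done}

States satisfying start → AX (start → ¬beep): {Open, Error, Done}.
States satisfying AG (start → AX (start → ¬beep)): {Error, Done}.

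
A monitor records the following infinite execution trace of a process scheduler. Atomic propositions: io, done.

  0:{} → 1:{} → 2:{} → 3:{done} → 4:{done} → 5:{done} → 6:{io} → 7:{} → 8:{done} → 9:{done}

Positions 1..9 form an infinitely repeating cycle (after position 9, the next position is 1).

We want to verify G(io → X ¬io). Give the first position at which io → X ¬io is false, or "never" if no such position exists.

io → X ¬io holds at every position 0..9, and those are all the positions the trace ever visits, so the invariant G(io → X ¬io) is never violated.

never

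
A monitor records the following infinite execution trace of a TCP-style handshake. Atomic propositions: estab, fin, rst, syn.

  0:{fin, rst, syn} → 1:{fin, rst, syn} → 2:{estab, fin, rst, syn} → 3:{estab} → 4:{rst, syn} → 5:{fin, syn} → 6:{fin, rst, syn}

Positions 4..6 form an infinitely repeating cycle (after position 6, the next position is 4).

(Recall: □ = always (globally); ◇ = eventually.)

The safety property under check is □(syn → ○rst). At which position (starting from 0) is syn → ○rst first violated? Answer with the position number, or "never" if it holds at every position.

2

Check syn → ○rst at each position in order: 0 ✓, 1 ✓.
At position 2 the labels are {estab, fin, rst, syn} and the next position 3 has {estab}, so syn → ○rst is false there. This is the first violation.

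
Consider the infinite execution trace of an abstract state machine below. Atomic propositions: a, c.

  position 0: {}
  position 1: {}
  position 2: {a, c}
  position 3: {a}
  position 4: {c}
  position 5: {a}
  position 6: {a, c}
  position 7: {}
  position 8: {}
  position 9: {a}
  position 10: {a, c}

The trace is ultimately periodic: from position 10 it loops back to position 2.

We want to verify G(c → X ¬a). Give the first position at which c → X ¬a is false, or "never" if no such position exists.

Check c → X ¬a at each position in order: 0 ✓, 1 ✓.
At position 2 the labels are {a, c} and the next position 3 has {a}, so c → X ¬a is false there. This is the first violation.

2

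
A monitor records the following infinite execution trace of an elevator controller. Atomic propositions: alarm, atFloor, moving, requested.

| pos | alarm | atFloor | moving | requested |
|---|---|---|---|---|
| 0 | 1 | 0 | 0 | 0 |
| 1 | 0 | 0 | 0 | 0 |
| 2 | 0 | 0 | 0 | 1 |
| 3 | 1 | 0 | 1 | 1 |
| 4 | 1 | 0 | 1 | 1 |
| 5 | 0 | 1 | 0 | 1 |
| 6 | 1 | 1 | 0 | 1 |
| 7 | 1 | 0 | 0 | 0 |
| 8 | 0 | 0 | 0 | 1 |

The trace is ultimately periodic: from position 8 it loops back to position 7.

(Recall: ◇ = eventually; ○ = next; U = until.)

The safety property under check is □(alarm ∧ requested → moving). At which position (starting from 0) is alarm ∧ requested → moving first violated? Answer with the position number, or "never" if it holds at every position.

6

Check alarm ∧ requested → moving at each position in order: 0 ✓, 1 ✓, 2 ✓, 3 ✓, 4 ✓, 5 ✓.
At position 6 the labels are {alarm, atFloor, requested}, so alarm ∧ requested → moving is false there. This is the first violation.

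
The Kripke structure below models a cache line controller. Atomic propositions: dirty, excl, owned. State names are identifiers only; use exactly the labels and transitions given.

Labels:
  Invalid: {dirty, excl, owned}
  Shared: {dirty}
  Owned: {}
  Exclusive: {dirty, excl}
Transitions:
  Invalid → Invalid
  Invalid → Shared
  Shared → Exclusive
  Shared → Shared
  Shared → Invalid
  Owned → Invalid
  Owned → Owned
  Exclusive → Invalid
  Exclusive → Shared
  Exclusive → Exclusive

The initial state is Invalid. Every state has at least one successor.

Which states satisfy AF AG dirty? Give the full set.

{Invalid, Shared, Exclusive}

States satisfying AG dirty: {Invalid, Shared, Exclusive}.
States satisfying AF AG dirty: {Invalid, Shared, Exclusive}.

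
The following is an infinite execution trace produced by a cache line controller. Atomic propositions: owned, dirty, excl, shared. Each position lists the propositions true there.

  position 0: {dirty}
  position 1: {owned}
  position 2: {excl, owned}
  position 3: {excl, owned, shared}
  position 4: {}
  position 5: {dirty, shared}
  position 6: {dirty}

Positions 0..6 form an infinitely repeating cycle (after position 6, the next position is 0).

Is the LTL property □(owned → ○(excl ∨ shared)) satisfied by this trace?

owned → ○(excl ∨ shared) must hold at every position from 0 onward. It fails at position 3, so □(owned → ○(excl ∨ shared)) is false.
Positions where owned holds: 1, 2, 3.
Check ○(excl ∨ shared) at each: 1→ok, 2→ok, 3→fails.

No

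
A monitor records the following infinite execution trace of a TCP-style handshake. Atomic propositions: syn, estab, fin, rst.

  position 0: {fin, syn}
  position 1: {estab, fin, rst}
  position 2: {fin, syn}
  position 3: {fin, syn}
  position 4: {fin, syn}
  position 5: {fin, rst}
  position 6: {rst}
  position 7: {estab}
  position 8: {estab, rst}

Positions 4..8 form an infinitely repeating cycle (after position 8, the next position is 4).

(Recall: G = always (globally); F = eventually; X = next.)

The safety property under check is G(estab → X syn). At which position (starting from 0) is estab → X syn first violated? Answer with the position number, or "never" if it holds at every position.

Check estab → X syn at each position in order: 0 ✓, 1 ✓, 2 ✓, 3 ✓, 4 ✓, 5 ✓, 6 ✓.
At position 7 the labels are {estab} and the next position 8 has {estab, rst}, so estab → X syn is false there. This is the first violation.

7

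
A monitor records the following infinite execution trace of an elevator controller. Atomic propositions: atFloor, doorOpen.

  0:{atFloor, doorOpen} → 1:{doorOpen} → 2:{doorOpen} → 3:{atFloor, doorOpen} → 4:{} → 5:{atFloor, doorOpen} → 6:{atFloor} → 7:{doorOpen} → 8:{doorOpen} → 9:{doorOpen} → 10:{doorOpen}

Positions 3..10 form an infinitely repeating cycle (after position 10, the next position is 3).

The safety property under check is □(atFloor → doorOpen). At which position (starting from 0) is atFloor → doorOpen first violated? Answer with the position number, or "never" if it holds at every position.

Check atFloor → doorOpen at each position in order: 0 ✓, 1 ✓, 2 ✓, 3 ✓, 4 ✓, 5 ✓.
At position 6 the labels are {atFloor}, so atFloor → doorOpen is false there. This is the first violation.

6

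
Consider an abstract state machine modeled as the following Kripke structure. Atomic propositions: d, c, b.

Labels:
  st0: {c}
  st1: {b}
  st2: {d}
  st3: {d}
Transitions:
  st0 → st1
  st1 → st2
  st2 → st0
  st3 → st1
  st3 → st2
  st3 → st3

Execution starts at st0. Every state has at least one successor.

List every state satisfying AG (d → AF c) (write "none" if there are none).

States satisfying d → AF c: {st0, st1, st2}.
States satisfying AG (d → AF c): {st0, st1, st2}.

{st0, st1, st2}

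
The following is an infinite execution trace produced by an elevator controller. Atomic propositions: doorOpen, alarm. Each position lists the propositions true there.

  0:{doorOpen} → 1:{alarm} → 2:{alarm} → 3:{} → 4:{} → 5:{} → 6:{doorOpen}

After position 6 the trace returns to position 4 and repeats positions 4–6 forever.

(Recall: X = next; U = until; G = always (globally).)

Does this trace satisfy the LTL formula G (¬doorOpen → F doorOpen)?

Yes

¬doorOpen → F doorOpen holds at every position 0..6, and those are all positions ever visited, so G (¬doorOpen → F doorOpen) holds.
Positions where ¬doorOpen holds: 1, 2, 3, 4, 5.
Check F doorOpen at each: 1→ok, 2→ok, 3→ok, 4→ok, 5→ok.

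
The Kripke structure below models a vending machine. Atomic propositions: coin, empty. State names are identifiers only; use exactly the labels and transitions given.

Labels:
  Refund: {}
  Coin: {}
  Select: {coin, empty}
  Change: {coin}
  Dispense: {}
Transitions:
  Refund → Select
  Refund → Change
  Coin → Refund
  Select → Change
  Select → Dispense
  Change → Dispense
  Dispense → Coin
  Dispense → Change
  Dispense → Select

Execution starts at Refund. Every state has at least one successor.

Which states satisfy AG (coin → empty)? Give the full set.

States satisfying coin → empty: {Refund, Coin, Select, Dispense}.
States satisfying AG (coin → empty): ∅.

none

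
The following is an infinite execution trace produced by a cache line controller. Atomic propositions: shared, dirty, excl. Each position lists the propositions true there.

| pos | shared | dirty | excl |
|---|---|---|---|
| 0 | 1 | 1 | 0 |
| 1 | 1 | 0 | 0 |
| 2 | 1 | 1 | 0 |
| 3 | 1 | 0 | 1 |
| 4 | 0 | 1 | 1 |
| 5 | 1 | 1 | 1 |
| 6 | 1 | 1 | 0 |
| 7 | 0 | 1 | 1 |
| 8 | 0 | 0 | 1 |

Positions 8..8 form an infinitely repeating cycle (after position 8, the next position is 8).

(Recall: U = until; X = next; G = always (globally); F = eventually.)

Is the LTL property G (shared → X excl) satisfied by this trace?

No

shared → X excl must hold at every position from 0 onward. It fails at position 0, so G (shared → X excl) is false.
Positions where shared holds: 0, 1, 2, 3, 5, 6.
Check X excl at each: 0→fails, 1→fails, 2→ok, 3→ok, 5→fails, 6→ok.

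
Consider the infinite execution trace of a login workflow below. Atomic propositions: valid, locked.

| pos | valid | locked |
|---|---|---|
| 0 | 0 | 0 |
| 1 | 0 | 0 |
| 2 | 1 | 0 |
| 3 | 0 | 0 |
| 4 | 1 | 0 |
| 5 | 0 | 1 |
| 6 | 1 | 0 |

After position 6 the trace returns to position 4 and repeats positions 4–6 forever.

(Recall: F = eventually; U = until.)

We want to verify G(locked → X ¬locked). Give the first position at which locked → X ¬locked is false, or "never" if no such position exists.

never

locked → X ¬locked holds at every position 0..6, and those are all the positions the trace ever visits, so the invariant G(locked → X ¬locked) is never violated.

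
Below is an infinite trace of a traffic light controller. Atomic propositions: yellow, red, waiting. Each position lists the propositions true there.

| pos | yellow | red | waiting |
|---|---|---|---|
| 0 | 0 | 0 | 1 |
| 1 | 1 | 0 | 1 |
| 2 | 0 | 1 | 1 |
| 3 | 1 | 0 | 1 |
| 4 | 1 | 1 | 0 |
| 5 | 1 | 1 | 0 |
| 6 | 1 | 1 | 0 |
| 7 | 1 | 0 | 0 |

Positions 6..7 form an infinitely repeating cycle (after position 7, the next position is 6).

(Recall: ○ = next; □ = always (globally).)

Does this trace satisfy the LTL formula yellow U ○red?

Violated

Walking from position 0: at position 0, ○red has not yet held and yellow fails, so yellow U ○red is false.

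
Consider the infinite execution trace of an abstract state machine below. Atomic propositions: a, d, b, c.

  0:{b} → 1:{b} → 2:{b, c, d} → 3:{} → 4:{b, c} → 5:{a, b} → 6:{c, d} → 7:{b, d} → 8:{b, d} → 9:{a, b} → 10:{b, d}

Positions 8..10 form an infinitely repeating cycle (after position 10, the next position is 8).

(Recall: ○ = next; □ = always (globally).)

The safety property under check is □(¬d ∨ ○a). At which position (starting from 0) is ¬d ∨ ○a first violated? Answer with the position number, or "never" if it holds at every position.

Check ¬d ∨ ○a at each position in order: 0 ✓, 1 ✓.
At position 2 the labels are {b, c, d} and the next position 3 has {}, so ¬d ∨ ○a is false there. This is the first violation.

2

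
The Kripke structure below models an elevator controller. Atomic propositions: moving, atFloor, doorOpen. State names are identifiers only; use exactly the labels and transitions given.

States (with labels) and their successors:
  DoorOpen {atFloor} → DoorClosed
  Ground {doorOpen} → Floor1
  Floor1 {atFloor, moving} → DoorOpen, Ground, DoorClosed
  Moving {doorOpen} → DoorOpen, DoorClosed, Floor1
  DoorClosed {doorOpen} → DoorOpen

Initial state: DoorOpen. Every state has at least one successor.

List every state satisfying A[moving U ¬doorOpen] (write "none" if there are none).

{DoorOpen, Floor1}

States satisfying moving: {Floor1}.
States satisfying ¬doorOpen: {DoorOpen, Floor1}.
States satisfying A[moving U ¬doorOpen]: {DoorOpen, Floor1}.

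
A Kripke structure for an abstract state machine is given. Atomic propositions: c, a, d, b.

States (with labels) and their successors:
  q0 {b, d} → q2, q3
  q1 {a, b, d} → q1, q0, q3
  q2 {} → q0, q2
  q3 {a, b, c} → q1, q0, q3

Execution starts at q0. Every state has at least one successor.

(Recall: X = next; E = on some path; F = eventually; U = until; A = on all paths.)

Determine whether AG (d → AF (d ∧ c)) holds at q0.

Violated

States satisfying d → AF (d ∧ c): {q2, q3}.
States satisfying AG (d → AF (d ∧ c)): ∅.
q0 is reachable from q0 and violates d → AF (d ∧ c), so AG fails at q0.
q0 ∉ Sat(AG (d → AF (d ∧ c))).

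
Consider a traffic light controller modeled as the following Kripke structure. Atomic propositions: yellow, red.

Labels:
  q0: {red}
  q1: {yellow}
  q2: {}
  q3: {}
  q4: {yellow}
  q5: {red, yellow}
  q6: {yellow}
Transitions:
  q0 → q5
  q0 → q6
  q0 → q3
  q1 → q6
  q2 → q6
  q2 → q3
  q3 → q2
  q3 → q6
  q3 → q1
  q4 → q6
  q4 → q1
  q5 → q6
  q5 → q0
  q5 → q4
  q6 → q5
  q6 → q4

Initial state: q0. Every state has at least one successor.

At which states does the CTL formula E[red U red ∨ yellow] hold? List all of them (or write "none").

States satisfying red: {q0, q5}.
States satisfying red ∨ yellow: {q0, q1, q4, q5, q6}.
States satisfying E[red U red ∨ yellow]: {q0, q1, q4, q5, q6}.

{q0, q1, q4, q5, q6}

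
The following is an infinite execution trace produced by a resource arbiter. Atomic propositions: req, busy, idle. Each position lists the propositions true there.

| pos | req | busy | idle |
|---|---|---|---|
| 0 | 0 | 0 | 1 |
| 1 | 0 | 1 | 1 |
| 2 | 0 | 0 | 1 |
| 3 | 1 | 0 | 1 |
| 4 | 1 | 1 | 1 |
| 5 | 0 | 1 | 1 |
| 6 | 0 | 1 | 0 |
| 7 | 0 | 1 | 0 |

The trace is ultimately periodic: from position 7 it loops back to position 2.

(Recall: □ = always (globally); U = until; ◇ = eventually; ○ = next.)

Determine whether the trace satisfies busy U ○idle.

Yes

Walking from position 0: ○idle first holds at position 0, and busy holds at every earlier position along the way, so busy U ○idle holds.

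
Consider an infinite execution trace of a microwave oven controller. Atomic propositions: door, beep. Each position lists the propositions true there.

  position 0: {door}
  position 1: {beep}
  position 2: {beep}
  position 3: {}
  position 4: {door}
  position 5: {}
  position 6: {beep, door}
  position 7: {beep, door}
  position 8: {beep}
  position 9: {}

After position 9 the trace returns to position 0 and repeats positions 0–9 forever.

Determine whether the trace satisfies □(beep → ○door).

beep → ○door must hold at every position from 0 onward. It fails at position 1, so □(beep → ○door) is false.
Positions where beep holds: 1, 2, 6, 7, 8.
Check ○door at each: 1→fails, 2→fails, 6→ok, 7→fails, 8→fails.

Does not hold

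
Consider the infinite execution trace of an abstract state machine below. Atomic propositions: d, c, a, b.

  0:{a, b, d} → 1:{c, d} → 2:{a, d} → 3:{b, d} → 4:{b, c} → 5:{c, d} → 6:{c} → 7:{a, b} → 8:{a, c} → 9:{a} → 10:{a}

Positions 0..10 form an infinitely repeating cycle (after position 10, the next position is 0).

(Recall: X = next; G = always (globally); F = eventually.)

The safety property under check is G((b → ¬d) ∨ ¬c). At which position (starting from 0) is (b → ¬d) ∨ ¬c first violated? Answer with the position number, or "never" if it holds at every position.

never

(b → ¬d) ∨ ¬c holds at every position 0..10, and those are all the positions the trace ever visits, so the invariant G((b → ¬d) ∨ ¬c) is never violated.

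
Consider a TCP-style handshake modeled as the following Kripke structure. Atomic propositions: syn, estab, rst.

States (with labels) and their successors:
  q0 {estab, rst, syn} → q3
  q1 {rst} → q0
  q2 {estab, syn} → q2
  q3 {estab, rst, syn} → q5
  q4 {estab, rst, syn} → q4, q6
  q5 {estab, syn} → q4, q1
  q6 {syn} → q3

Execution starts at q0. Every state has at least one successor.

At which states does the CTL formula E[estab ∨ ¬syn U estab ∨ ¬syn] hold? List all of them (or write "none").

States satisfying estab ∨ ¬syn: {q0, q1, q2, q3, q4, q5}.
States satisfying E[estab ∨ ¬syn U estab ∨ ¬syn]: {q0, q1, q2, q3, q4, q5}.

{q0, q1, q2, q3, q4, q5}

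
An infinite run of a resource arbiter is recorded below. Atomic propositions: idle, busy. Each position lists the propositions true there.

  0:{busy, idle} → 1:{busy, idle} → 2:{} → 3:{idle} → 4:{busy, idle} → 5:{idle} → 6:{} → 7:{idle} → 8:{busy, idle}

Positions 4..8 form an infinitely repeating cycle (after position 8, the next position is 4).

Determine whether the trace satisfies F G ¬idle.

Does not hold

G ¬idle is false at every position 0..8, so it never becomes true and F G ¬idle fails.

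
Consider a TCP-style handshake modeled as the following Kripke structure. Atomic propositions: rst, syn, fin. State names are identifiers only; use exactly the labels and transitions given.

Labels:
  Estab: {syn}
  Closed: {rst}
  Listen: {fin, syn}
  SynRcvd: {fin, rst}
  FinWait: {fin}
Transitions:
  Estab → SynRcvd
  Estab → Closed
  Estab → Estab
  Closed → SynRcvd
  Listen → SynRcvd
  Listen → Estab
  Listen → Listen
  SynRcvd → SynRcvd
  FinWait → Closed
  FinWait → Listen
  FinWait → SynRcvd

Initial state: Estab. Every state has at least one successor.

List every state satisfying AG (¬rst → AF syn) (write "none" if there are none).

{Estab, Closed, Listen, SynRcvd}

States satisfying ¬rst → AF syn: {Estab, Closed, Listen, SynRcvd}.
States satisfying AG (¬rst → AF syn): {Estab, Closed, Listen, SynRcvd}.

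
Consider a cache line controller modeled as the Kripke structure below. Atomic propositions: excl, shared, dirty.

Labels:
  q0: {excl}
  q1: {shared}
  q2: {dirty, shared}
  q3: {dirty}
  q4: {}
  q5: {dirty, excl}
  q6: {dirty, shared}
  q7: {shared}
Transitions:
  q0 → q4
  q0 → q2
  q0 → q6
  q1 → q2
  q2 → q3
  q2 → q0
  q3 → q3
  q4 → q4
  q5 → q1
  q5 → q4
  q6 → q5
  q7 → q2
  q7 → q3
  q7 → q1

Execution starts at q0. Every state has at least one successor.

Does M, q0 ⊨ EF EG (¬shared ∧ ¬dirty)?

States satisfying EG (¬shared ∧ ¬dirty): {q0, q4}.
States satisfying EF EG (¬shared ∧ ¬dirty): {q0, q1, q2, q4, q5, q6, q7}.
Some path from q0 reaches a state where EG (¬shared ∧ ¬dirty) holds.
q0 ∈ Sat(EF EG (¬shared ∧ ¬dirty)).

Satisfied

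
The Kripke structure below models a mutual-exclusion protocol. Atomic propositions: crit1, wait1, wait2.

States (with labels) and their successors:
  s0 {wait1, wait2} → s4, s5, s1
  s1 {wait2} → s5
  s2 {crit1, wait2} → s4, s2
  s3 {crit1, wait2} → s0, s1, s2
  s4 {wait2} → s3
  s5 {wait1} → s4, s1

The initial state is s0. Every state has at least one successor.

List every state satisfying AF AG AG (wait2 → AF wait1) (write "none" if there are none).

States satisfying AG AG (wait2 → AF wait1): ∅.
States satisfying AF AG AG (wait2 → AF wait1): ∅.

none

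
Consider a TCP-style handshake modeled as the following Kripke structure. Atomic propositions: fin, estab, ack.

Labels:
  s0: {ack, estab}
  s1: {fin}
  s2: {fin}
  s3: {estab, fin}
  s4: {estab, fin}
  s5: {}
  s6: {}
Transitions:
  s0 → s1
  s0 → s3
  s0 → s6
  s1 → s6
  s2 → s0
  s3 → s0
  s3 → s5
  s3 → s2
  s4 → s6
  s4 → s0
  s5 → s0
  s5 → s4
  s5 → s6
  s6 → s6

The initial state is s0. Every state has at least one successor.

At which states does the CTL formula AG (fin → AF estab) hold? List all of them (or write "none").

{s6}

States satisfying fin → AF estab: {s0, s2, s3, s4, s5, s6}.
States satisfying AG (fin → AF estab): {s6}.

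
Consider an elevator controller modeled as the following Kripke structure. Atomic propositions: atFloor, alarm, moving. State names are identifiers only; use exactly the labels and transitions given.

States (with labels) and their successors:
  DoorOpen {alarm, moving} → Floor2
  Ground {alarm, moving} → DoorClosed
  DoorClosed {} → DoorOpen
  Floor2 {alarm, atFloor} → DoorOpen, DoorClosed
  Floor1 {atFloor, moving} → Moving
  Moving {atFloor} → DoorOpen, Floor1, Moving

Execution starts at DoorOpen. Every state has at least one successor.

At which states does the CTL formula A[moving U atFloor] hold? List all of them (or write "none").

States satisfying moving: {DoorOpen, Ground, Floor1}.
States satisfying atFloor: {Floor2, Floor1, Moving}.
States satisfying A[moving U atFloor]: {DoorOpen, Floor2, Floor1, Moving}.

{DoorOpen, Floor2, Floor1, Moving}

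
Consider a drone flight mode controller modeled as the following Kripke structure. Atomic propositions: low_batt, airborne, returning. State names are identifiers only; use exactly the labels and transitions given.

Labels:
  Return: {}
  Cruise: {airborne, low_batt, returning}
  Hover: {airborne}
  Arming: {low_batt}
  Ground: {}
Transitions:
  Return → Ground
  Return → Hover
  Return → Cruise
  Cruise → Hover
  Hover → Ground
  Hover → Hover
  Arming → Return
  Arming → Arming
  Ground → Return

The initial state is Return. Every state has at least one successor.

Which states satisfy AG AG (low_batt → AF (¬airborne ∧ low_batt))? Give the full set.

none

States satisfying AG (low_batt → AF (¬airborne ∧ low_batt)): ∅.
States satisfying AG AG (low_batt → AF (¬airborne ∧ low_batt)): ∅.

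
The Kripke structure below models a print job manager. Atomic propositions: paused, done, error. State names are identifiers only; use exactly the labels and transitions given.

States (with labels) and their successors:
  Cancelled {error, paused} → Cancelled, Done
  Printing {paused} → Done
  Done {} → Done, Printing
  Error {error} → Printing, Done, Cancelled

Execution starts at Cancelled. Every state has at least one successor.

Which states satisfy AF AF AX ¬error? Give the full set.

{Printing, Done}

States satisfying AF AX ¬error: {Printing, Done}.
States satisfying AF AF AX ¬error: {Printing, Done}.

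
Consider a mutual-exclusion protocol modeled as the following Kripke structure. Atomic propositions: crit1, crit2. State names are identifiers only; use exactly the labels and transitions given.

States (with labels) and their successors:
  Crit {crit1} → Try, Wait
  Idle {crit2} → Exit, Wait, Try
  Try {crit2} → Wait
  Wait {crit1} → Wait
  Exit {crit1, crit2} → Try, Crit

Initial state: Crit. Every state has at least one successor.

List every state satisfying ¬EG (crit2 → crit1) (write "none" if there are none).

States satisfying crit2 → crit1: {Crit, Wait, Exit}.
States satisfying EG (crit2 → crit1): {Crit, Wait, Exit}.
States satisfying ¬EG (crit2 → crit1): {Idle, Try}.

{Idle, Try}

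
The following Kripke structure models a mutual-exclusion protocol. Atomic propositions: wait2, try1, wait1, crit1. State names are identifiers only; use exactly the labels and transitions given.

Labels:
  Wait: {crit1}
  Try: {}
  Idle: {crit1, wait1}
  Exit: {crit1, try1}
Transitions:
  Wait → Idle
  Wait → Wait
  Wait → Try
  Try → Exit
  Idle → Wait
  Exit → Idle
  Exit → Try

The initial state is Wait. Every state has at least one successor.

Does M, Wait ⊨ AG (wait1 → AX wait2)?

No

States satisfying wait1 → AX wait2: {Wait, Try, Exit}.
States satisfying AG (wait1 → AX wait2): ∅.
Idle is reachable from Wait and violates wait1 → AX wait2, so AG fails at Wait.
Wait ∉ Sat(AG (wait1 → AX wait2)).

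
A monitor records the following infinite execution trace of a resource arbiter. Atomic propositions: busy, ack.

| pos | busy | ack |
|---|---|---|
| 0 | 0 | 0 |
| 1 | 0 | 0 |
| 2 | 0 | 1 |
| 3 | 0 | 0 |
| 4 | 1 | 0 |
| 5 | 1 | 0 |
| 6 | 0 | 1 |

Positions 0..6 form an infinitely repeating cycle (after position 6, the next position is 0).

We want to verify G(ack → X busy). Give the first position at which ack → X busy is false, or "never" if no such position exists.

Check ack → X busy at each position in order: 0 ✓, 1 ✓.
At position 2 the labels are {ack} and the next position 3 has {}, so ack → X busy is false there. This is the first violation.

2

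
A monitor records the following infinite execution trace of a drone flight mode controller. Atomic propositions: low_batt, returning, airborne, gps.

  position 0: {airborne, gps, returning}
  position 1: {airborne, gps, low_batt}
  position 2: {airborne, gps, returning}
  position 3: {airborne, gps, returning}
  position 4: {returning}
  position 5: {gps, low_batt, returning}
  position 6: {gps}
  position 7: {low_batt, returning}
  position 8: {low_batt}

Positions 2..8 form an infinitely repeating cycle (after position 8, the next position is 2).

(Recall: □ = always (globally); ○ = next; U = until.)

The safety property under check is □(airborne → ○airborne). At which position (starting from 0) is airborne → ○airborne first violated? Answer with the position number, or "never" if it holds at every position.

3

Check airborne → ○airborne at each position in order: 0 ✓, 1 ✓, 2 ✓.
At position 3 the labels are {airborne, gps, returning} and the next position 4 has {returning}, so airborne → ○airborne is false there. This is the first violation.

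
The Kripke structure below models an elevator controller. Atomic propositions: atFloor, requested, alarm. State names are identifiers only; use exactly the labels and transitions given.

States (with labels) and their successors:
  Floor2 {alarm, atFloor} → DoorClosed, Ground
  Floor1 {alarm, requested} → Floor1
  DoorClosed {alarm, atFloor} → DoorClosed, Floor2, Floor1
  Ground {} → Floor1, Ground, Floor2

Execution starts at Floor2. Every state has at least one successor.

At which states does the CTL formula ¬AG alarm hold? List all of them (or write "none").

{Floor2, DoorClosed, Ground}

States satisfying alarm: {Floor2, Floor1, DoorClosed}.
States satisfying AG alarm: {Floor1}.
States satisfying ¬AG alarm: {Floor2, DoorClosed, Ground}.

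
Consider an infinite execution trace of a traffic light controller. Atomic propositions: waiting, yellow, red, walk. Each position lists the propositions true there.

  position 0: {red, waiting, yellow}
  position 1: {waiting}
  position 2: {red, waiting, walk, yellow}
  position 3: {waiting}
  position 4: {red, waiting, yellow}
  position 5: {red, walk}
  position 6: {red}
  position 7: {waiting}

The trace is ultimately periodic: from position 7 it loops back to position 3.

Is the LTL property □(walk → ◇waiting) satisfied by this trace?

Yes

walk → ◇waiting holds at every position 0..7, and those are all positions ever visited, so □(walk → ◇waiting) holds.
Positions where walk holds: 2, 5.
Check ◇waiting at each: 2→ok, 5→ok.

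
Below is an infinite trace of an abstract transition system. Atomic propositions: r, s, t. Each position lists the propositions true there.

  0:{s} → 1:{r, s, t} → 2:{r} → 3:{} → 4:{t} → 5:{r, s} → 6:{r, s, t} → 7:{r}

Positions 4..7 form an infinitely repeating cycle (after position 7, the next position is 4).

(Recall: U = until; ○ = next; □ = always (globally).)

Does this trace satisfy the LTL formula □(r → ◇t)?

r → ◇t holds at every position 0..7, and those are all positions ever visited, so □(r → ◇t) holds.
Positions where r holds: 1, 2, 5, 6, 7.
Check ◇t at each: 1→ok, 2→ok, 5→ok, 6→ok, 7→ok.

Holds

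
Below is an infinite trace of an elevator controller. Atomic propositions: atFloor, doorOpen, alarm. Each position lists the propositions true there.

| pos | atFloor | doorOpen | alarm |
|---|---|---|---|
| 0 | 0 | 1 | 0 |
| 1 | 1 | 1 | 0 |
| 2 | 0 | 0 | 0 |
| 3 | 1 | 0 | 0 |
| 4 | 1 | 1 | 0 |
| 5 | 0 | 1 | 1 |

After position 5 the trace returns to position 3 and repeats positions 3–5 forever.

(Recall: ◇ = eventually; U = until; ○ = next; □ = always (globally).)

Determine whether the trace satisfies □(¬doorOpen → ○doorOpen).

Violated

¬doorOpen → ○doorOpen must hold at every position from 0 onward. It fails at position 2, so □(¬doorOpen → ○doorOpen) is false.
Positions where ¬doorOpen holds: 2, 3.
Check ○doorOpen at each: 2→fails, 3→ok.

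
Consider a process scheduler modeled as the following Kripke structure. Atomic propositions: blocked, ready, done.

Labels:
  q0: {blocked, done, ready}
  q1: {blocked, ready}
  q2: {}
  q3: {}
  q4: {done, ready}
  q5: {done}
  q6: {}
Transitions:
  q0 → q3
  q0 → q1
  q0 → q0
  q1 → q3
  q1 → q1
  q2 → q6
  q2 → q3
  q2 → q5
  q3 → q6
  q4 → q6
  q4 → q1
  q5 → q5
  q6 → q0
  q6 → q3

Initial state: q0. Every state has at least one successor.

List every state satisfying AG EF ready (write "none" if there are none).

States satisfying EF ready: {q0, q1, q2, q3, q4, q6}.
States satisfying AG EF ready: {q0, q1, q3, q4, q6}.

{q0, q1, q3, q4, q6}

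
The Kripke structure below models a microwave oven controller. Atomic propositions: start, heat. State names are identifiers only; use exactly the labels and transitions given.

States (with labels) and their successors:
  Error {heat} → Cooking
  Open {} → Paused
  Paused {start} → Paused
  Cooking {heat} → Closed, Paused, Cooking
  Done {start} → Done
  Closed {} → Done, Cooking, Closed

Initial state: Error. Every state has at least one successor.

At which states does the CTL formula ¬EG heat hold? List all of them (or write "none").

States satisfying heat: {Error, Cooking}.
States satisfying EG heat: {Error, Cooking}.
States satisfying ¬EG heat: {Open, Paused, Done, Closed}.

{Open, Paused, Done, Closed}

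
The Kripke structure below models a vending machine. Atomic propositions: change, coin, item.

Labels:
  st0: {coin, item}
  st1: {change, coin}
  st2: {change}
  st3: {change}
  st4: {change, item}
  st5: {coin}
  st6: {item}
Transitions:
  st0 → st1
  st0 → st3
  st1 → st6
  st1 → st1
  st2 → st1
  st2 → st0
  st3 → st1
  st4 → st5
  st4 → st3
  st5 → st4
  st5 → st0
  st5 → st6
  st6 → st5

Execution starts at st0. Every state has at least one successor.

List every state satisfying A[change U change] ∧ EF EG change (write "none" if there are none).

{st1, st2, st3, st4}

States satisfying change: {st1, st2, st3, st4}.
States satisfying A[change U change]: {st1, st2, st3, st4}.
States satisfying EG change: {st1, st2, st3, st4}.
States satisfying EF EG change: {st0, st1, st2, st3, st4, st5, st6}.
States satisfying A[change U change] ∧ EF EG change: {st1, st2, st3, st4}.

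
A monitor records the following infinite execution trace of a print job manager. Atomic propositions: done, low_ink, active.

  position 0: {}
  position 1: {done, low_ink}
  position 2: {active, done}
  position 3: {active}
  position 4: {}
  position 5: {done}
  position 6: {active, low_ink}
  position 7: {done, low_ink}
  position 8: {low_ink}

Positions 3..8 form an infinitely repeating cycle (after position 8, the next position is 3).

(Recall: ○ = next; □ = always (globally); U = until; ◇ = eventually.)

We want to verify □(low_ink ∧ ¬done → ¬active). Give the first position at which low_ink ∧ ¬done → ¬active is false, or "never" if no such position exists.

6

Check low_ink ∧ ¬done → ¬active at each position in order: 0 ✓, 1 ✓, 2 ✓, 3 ✓, 4 ✓, 5 ✓.
At position 6 the labels are {active, low_ink}, so low_ink ∧ ¬done → ¬active is false there. This is the first violation.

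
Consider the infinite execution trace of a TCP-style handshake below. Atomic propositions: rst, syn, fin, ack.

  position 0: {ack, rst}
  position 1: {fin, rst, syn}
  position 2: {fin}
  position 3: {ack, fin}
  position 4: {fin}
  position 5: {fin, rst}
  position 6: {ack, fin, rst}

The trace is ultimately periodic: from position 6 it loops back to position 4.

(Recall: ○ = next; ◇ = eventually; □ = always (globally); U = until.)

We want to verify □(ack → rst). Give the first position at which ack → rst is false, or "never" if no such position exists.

Check ack → rst at each position in order: 0 ✓, 1 ✓, 2 ✓.
At position 3 the labels are {ack, fin}, so ack → rst is false there. This is the first violation.

3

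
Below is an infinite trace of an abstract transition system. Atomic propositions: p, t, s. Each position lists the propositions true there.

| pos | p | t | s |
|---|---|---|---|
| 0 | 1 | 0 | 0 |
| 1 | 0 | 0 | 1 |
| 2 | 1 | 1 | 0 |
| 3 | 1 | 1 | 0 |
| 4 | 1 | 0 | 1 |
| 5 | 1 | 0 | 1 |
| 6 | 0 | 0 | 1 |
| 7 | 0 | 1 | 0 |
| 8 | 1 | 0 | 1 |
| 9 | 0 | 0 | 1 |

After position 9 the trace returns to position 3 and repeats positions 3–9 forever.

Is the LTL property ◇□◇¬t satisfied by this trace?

Yes

□◇¬t holds at position 0, which is reachable from 0, so ◇□◇¬t holds.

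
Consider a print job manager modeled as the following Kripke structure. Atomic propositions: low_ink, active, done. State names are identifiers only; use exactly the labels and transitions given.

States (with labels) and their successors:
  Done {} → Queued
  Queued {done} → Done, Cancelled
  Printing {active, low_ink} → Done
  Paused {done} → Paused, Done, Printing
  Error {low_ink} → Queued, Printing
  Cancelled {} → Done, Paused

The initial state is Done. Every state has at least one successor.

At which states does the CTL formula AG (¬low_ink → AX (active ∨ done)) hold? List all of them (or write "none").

none

States satisfying ¬low_ink → AX (active ∨ done): {Done, Printing, Error}.
States satisfying AG (¬low_ink → AX (active ∨ done)): ∅.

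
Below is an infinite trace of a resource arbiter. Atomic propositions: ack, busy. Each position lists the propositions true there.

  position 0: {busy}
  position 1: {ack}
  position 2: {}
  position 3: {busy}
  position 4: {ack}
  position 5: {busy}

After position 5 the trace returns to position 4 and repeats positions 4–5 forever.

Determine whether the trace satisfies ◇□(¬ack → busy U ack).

Holds

□(¬ack → busy U ack) holds at position 3, which is reachable from 0, so ◇□(¬ack → busy U ack) holds.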